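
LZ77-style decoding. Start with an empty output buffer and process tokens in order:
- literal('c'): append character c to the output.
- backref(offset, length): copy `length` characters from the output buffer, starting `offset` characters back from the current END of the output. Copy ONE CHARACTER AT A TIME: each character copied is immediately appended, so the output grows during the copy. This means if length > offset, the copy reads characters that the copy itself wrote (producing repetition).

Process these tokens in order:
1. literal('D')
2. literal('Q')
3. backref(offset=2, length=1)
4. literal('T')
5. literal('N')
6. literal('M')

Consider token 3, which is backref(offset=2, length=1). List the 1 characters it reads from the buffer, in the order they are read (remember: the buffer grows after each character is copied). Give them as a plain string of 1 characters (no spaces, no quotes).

Answer: D

Derivation:
Token 1: literal('D'). Output: "D"
Token 2: literal('Q'). Output: "DQ"
Token 3: backref(off=2, len=1). Buffer before: "DQ" (len 2)
  byte 1: read out[0]='D', append. Buffer now: "DQD"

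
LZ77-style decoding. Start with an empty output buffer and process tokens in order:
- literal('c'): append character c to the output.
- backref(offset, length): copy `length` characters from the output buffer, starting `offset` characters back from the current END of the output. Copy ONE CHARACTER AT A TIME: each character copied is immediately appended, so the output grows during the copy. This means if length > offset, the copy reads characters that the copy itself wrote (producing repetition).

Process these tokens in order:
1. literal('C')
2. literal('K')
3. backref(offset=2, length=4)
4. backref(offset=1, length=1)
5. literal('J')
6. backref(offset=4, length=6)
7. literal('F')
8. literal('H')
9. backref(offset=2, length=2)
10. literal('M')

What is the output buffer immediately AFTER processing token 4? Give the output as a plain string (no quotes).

Token 1: literal('C'). Output: "C"
Token 2: literal('K'). Output: "CK"
Token 3: backref(off=2, len=4) (overlapping!). Copied 'CKCK' from pos 0. Output: "CKCKCK"
Token 4: backref(off=1, len=1). Copied 'K' from pos 5. Output: "CKCKCKK"

Answer: CKCKCKK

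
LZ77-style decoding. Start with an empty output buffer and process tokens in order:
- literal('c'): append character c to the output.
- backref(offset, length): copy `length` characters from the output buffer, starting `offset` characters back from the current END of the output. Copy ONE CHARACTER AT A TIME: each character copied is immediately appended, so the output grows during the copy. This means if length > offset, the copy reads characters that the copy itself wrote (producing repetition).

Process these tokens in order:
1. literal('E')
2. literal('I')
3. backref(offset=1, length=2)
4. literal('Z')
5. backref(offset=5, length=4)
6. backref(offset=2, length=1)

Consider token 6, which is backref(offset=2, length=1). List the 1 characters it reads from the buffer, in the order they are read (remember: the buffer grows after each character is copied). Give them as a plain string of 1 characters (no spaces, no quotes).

Answer: I

Derivation:
Token 1: literal('E'). Output: "E"
Token 2: literal('I'). Output: "EI"
Token 3: backref(off=1, len=2) (overlapping!). Copied 'II' from pos 1. Output: "EIII"
Token 4: literal('Z'). Output: "EIIIZ"
Token 5: backref(off=5, len=4). Copied 'EIII' from pos 0. Output: "EIIIZEIII"
Token 6: backref(off=2, len=1). Buffer before: "EIIIZEIII" (len 9)
  byte 1: read out[7]='I', append. Buffer now: "EIIIZEIIII"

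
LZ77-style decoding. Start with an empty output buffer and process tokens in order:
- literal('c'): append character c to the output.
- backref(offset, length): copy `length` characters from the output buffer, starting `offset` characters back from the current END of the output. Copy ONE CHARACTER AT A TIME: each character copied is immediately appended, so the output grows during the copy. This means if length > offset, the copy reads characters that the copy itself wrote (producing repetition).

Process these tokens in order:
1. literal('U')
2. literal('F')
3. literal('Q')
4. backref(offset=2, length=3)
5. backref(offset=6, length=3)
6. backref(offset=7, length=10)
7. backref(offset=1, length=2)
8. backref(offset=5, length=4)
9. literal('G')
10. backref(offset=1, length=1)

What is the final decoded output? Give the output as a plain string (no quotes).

Token 1: literal('U'). Output: "U"
Token 2: literal('F'). Output: "UF"
Token 3: literal('Q'). Output: "UFQ"
Token 4: backref(off=2, len=3) (overlapping!). Copied 'FQF' from pos 1. Output: "UFQFQF"
Token 5: backref(off=6, len=3). Copied 'UFQ' from pos 0. Output: "UFQFQFUFQ"
Token 6: backref(off=7, len=10) (overlapping!). Copied 'QFQFUFQQFQ' from pos 2. Output: "UFQFQFUFQQFQFUFQQFQ"
Token 7: backref(off=1, len=2) (overlapping!). Copied 'QQ' from pos 18. Output: "UFQFQFUFQQFQFUFQQFQQQ"
Token 8: backref(off=5, len=4). Copied 'QFQQ' from pos 16. Output: "UFQFQFUFQQFQFUFQQFQQQQFQQ"
Token 9: literal('G'). Output: "UFQFQFUFQQFQFUFQQFQQQQFQQG"
Token 10: backref(off=1, len=1). Copied 'G' from pos 25. Output: "UFQFQFUFQQFQFUFQQFQQQQFQQGG"

Answer: UFQFQFUFQQFQFUFQQFQQQQFQQGG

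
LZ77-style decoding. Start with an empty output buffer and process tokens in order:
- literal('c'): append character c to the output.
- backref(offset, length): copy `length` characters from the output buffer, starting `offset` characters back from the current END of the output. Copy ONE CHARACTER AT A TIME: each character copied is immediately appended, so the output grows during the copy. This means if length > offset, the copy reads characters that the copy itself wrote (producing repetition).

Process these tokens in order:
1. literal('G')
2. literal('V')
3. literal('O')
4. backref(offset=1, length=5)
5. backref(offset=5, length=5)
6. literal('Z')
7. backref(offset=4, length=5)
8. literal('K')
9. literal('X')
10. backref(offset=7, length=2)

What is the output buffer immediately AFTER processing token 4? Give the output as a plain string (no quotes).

Answer: GVOOOOOO

Derivation:
Token 1: literal('G'). Output: "G"
Token 2: literal('V'). Output: "GV"
Token 3: literal('O'). Output: "GVO"
Token 4: backref(off=1, len=5) (overlapping!). Copied 'OOOOO' from pos 2. Output: "GVOOOOOO"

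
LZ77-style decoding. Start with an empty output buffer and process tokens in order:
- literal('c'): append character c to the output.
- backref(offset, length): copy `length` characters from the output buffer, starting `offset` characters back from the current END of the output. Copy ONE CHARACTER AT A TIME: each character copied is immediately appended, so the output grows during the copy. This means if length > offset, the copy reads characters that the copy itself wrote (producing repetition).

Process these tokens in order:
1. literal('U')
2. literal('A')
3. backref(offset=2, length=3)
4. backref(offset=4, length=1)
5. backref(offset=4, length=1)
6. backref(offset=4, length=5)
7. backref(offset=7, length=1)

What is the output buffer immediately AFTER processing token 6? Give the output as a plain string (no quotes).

Token 1: literal('U'). Output: "U"
Token 2: literal('A'). Output: "UA"
Token 3: backref(off=2, len=3) (overlapping!). Copied 'UAU' from pos 0. Output: "UAUAU"
Token 4: backref(off=4, len=1). Copied 'A' from pos 1. Output: "UAUAUA"
Token 5: backref(off=4, len=1). Copied 'U' from pos 2. Output: "UAUAUAU"
Token 6: backref(off=4, len=5) (overlapping!). Copied 'AUAUA' from pos 3. Output: "UAUAUAUAUAUA"

Answer: UAUAUAUAUAUA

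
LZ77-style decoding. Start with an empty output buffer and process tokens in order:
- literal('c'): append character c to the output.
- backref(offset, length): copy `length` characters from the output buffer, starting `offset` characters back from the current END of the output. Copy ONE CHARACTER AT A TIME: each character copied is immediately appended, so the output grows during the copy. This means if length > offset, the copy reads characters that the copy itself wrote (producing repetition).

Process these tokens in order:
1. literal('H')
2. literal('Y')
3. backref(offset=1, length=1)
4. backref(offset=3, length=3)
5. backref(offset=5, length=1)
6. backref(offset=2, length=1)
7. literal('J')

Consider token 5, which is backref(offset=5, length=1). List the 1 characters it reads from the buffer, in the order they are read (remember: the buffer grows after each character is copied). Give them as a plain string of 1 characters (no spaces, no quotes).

Answer: Y

Derivation:
Token 1: literal('H'). Output: "H"
Token 2: literal('Y'). Output: "HY"
Token 3: backref(off=1, len=1). Copied 'Y' from pos 1. Output: "HYY"
Token 4: backref(off=3, len=3). Copied 'HYY' from pos 0. Output: "HYYHYY"
Token 5: backref(off=5, len=1). Buffer before: "HYYHYY" (len 6)
  byte 1: read out[1]='Y', append. Buffer now: "HYYHYYY"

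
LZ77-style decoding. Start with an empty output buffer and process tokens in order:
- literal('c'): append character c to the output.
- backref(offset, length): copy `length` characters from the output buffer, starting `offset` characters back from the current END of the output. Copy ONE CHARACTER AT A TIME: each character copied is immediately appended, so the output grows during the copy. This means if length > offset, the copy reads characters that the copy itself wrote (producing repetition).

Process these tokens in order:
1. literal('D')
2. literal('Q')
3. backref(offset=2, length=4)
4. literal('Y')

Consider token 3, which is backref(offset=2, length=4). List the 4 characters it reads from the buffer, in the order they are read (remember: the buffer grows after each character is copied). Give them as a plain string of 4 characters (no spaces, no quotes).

Answer: DQDQ

Derivation:
Token 1: literal('D'). Output: "D"
Token 2: literal('Q'). Output: "DQ"
Token 3: backref(off=2, len=4). Buffer before: "DQ" (len 2)
  byte 1: read out[0]='D', append. Buffer now: "DQD"
  byte 2: read out[1]='Q', append. Buffer now: "DQDQ"
  byte 3: read out[2]='D', append. Buffer now: "DQDQD"
  byte 4: read out[3]='Q', append. Buffer now: "DQDQDQ"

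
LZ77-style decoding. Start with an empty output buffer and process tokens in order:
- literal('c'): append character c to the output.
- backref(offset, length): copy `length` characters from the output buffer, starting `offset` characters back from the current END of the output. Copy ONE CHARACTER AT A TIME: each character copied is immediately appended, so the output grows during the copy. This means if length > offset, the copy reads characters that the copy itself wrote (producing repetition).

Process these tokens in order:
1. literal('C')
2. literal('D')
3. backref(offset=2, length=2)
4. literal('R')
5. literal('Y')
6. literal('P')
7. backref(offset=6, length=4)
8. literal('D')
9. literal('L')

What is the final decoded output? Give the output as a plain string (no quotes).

Answer: CDCDRYPDCDRDL

Derivation:
Token 1: literal('C'). Output: "C"
Token 2: literal('D'). Output: "CD"
Token 3: backref(off=2, len=2). Copied 'CD' from pos 0. Output: "CDCD"
Token 4: literal('R'). Output: "CDCDR"
Token 5: literal('Y'). Output: "CDCDRY"
Token 6: literal('P'). Output: "CDCDRYP"
Token 7: backref(off=6, len=4). Copied 'DCDR' from pos 1. Output: "CDCDRYPDCDR"
Token 8: literal('D'). Output: "CDCDRYPDCDRD"
Token 9: literal('L'). Output: "CDCDRYPDCDRDL"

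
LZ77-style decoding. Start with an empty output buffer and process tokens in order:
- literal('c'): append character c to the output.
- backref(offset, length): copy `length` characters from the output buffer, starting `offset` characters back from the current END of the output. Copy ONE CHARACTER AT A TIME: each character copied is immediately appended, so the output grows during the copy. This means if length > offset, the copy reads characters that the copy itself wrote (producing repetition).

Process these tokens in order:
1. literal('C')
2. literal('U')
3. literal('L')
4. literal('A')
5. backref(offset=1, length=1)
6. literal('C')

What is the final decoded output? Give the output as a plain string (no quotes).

Answer: CULAAC

Derivation:
Token 1: literal('C'). Output: "C"
Token 2: literal('U'). Output: "CU"
Token 3: literal('L'). Output: "CUL"
Token 4: literal('A'). Output: "CULA"
Token 5: backref(off=1, len=1). Copied 'A' from pos 3. Output: "CULAA"
Token 6: literal('C'). Output: "CULAAC"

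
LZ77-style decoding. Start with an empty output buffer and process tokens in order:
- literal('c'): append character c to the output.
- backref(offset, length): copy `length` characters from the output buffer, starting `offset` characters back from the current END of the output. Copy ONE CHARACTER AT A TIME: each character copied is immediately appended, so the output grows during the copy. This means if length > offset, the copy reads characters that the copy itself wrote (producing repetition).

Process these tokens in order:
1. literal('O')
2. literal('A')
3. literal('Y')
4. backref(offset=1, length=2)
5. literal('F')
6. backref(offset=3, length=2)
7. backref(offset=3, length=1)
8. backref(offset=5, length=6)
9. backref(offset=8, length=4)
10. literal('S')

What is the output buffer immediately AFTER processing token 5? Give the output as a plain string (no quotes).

Token 1: literal('O'). Output: "O"
Token 2: literal('A'). Output: "OA"
Token 3: literal('Y'). Output: "OAY"
Token 4: backref(off=1, len=2) (overlapping!). Copied 'YY' from pos 2. Output: "OAYYY"
Token 5: literal('F'). Output: "OAYYYF"

Answer: OAYYYF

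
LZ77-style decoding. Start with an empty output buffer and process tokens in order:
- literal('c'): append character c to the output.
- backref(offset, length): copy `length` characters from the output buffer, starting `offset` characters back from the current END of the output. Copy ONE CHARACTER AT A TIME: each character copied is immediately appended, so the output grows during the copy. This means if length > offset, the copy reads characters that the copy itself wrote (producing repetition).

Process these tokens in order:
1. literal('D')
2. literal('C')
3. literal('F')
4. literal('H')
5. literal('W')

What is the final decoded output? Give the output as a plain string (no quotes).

Token 1: literal('D'). Output: "D"
Token 2: literal('C'). Output: "DC"
Token 3: literal('F'). Output: "DCF"
Token 4: literal('H'). Output: "DCFH"
Token 5: literal('W'). Output: "DCFHW"

Answer: DCFHW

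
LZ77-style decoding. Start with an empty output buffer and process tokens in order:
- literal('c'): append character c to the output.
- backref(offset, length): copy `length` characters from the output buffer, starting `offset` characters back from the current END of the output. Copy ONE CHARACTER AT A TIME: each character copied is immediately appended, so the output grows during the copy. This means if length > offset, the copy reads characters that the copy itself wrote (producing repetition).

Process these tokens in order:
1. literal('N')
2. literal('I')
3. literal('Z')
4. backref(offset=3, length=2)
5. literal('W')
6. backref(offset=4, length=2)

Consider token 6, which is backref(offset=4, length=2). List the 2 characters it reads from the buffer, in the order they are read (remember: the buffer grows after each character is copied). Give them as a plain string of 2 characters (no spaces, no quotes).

Answer: ZN

Derivation:
Token 1: literal('N'). Output: "N"
Token 2: literal('I'). Output: "NI"
Token 3: literal('Z'). Output: "NIZ"
Token 4: backref(off=3, len=2). Copied 'NI' from pos 0. Output: "NIZNI"
Token 5: literal('W'). Output: "NIZNIW"
Token 6: backref(off=4, len=2). Buffer before: "NIZNIW" (len 6)
  byte 1: read out[2]='Z', append. Buffer now: "NIZNIWZ"
  byte 2: read out[3]='N', append. Buffer now: "NIZNIWZN"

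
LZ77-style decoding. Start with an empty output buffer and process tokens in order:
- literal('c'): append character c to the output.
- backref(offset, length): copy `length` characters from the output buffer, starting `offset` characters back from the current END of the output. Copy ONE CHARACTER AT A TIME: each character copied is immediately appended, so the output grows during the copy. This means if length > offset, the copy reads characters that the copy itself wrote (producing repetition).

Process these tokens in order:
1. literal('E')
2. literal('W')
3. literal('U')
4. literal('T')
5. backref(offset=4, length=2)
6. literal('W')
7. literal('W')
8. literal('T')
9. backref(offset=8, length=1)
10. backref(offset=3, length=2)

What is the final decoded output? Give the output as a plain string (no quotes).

Answer: EWUTEWWWTWWT

Derivation:
Token 1: literal('E'). Output: "E"
Token 2: literal('W'). Output: "EW"
Token 3: literal('U'). Output: "EWU"
Token 4: literal('T'). Output: "EWUT"
Token 5: backref(off=4, len=2). Copied 'EW' from pos 0. Output: "EWUTEW"
Token 6: literal('W'). Output: "EWUTEWW"
Token 7: literal('W'). Output: "EWUTEWWW"
Token 8: literal('T'). Output: "EWUTEWWWT"
Token 9: backref(off=8, len=1). Copied 'W' from pos 1. Output: "EWUTEWWWTW"
Token 10: backref(off=3, len=2). Copied 'WT' from pos 7. Output: "EWUTEWWWTWWT"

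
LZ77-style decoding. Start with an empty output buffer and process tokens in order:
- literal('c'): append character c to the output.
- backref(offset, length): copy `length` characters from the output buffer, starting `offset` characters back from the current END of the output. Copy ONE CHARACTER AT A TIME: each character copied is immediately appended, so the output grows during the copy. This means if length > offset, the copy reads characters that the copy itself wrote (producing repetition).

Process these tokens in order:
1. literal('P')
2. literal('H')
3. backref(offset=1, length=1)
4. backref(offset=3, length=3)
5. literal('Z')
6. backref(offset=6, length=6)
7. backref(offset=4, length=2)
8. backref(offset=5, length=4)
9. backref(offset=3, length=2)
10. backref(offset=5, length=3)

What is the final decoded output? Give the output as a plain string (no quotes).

Answer: PHHPHHZHHPHHZPHHHZPHZHZP

Derivation:
Token 1: literal('P'). Output: "P"
Token 2: literal('H'). Output: "PH"
Token 3: backref(off=1, len=1). Copied 'H' from pos 1. Output: "PHH"
Token 4: backref(off=3, len=3). Copied 'PHH' from pos 0. Output: "PHHPHH"
Token 5: literal('Z'). Output: "PHHPHHZ"
Token 6: backref(off=6, len=6). Copied 'HHPHHZ' from pos 1. Output: "PHHPHHZHHPHHZ"
Token 7: backref(off=4, len=2). Copied 'PH' from pos 9. Output: "PHHPHHZHHPHHZPH"
Token 8: backref(off=5, len=4). Copied 'HHZP' from pos 10. Output: "PHHPHHZHHPHHZPHHHZP"
Token 9: backref(off=3, len=2). Copied 'HZ' from pos 16. Output: "PHHPHHZHHPHHZPHHHZPHZ"
Token 10: backref(off=5, len=3). Copied 'HZP' from pos 16. Output: "PHHPHHZHHPHHZPHHHZPHZHZP"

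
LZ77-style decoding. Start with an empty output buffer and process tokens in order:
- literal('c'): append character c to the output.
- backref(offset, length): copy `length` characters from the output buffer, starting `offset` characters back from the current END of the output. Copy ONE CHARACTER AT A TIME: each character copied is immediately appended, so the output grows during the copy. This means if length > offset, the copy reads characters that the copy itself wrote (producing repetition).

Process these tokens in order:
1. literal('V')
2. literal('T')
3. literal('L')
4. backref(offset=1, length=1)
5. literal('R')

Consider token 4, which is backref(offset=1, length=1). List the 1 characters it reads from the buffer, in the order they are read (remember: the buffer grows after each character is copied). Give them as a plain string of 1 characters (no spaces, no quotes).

Answer: L

Derivation:
Token 1: literal('V'). Output: "V"
Token 2: literal('T'). Output: "VT"
Token 3: literal('L'). Output: "VTL"
Token 4: backref(off=1, len=1). Buffer before: "VTL" (len 3)
  byte 1: read out[2]='L', append. Buffer now: "VTLL"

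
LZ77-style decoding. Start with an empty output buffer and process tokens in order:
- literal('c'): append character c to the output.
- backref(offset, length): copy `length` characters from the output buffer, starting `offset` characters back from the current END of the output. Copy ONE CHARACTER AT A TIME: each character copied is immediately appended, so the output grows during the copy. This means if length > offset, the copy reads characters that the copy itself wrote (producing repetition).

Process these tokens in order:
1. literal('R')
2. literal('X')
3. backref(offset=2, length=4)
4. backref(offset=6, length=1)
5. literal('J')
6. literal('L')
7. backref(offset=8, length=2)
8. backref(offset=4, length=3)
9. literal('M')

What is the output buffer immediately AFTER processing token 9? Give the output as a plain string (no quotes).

Token 1: literal('R'). Output: "R"
Token 2: literal('X'). Output: "RX"
Token 3: backref(off=2, len=4) (overlapping!). Copied 'RXRX' from pos 0. Output: "RXRXRX"
Token 4: backref(off=6, len=1). Copied 'R' from pos 0. Output: "RXRXRXR"
Token 5: literal('J'). Output: "RXRXRXRJ"
Token 6: literal('L'). Output: "RXRXRXRJL"
Token 7: backref(off=8, len=2). Copied 'XR' from pos 1. Output: "RXRXRXRJLXR"
Token 8: backref(off=4, len=3). Copied 'JLX' from pos 7. Output: "RXRXRXRJLXRJLX"
Token 9: literal('M'). Output: "RXRXRXRJLXRJLXM"

Answer: RXRXRXRJLXRJLXM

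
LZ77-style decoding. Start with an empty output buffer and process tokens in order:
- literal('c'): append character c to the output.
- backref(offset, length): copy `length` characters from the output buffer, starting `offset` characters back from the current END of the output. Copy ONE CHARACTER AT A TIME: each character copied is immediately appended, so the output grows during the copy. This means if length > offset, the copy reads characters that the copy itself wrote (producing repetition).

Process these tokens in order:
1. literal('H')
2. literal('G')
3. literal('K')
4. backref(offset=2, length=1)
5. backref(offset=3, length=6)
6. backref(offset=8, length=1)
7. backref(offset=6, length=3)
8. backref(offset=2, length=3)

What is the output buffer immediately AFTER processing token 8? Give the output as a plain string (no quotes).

Token 1: literal('H'). Output: "H"
Token 2: literal('G'). Output: "HG"
Token 3: literal('K'). Output: "HGK"
Token 4: backref(off=2, len=1). Copied 'G' from pos 1. Output: "HGKG"
Token 5: backref(off=3, len=6) (overlapping!). Copied 'GKGGKG' from pos 1. Output: "HGKGGKGGKG"
Token 6: backref(off=8, len=1). Copied 'K' from pos 2. Output: "HGKGGKGGKGK"
Token 7: backref(off=6, len=3). Copied 'KGG' from pos 5. Output: "HGKGGKGGKGKKGG"
Token 8: backref(off=2, len=3) (overlapping!). Copied 'GGG' from pos 12. Output: "HGKGGKGGKGKKGGGGG"

Answer: HGKGGKGGKGKKGGGGG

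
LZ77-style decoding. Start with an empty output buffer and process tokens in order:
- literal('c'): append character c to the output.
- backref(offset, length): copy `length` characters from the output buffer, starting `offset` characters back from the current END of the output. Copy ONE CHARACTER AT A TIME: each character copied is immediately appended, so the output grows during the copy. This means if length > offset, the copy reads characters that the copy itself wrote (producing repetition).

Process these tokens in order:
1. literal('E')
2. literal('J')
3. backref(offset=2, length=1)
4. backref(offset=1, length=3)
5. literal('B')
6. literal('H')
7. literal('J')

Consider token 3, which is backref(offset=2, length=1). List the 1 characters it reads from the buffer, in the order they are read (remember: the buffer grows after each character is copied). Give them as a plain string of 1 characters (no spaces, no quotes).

Token 1: literal('E'). Output: "E"
Token 2: literal('J'). Output: "EJ"
Token 3: backref(off=2, len=1). Buffer before: "EJ" (len 2)
  byte 1: read out[0]='E', append. Buffer now: "EJE"

Answer: E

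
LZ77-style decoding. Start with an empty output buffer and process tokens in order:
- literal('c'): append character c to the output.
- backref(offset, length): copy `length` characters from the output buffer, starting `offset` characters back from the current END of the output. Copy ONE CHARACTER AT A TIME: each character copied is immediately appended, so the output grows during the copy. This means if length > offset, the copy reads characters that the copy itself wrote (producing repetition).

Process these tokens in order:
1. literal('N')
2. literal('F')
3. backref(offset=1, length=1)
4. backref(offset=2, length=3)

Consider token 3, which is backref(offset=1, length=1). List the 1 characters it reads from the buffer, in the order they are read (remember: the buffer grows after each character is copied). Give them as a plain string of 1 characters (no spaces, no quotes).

Token 1: literal('N'). Output: "N"
Token 2: literal('F'). Output: "NF"
Token 3: backref(off=1, len=1). Buffer before: "NF" (len 2)
  byte 1: read out[1]='F', append. Buffer now: "NFF"

Answer: F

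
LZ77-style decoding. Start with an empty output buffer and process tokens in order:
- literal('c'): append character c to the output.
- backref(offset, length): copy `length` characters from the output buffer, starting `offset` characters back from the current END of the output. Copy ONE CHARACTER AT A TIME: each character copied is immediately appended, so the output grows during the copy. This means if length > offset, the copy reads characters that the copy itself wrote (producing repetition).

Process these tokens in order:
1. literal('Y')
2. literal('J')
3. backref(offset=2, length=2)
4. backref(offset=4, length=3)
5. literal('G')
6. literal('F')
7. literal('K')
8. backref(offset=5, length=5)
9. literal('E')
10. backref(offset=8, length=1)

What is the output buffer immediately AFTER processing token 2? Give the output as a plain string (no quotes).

Answer: YJ

Derivation:
Token 1: literal('Y'). Output: "Y"
Token 2: literal('J'). Output: "YJ"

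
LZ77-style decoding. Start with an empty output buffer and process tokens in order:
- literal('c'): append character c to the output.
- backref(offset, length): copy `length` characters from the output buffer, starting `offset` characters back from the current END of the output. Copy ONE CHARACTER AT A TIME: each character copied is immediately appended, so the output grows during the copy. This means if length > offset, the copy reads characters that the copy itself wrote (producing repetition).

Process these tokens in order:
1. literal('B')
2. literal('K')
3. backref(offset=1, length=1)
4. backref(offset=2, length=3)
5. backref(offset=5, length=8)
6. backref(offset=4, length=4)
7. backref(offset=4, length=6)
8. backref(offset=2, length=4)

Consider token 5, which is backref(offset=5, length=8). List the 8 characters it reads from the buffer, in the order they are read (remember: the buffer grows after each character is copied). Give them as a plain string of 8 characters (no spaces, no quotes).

Answer: KKKKKKKK

Derivation:
Token 1: literal('B'). Output: "B"
Token 2: literal('K'). Output: "BK"
Token 3: backref(off=1, len=1). Copied 'K' from pos 1. Output: "BKK"
Token 4: backref(off=2, len=3) (overlapping!). Copied 'KKK' from pos 1. Output: "BKKKKK"
Token 5: backref(off=5, len=8). Buffer before: "BKKKKK" (len 6)
  byte 1: read out[1]='K', append. Buffer now: "BKKKKKK"
  byte 2: read out[2]='K', append. Buffer now: "BKKKKKKK"
  byte 3: read out[3]='K', append. Buffer now: "BKKKKKKKK"
  byte 4: read out[4]='K', append. Buffer now: "BKKKKKKKKK"
  byte 5: read out[5]='K', append. Buffer now: "BKKKKKKKKKK"
  byte 6: read out[6]='K', append. Buffer now: "BKKKKKKKKKKK"
  byte 7: read out[7]='K', append. Buffer now: "BKKKKKKKKKKKK"
  byte 8: read out[8]='K', append. Buffer now: "BKKKKKKKKKKKKK"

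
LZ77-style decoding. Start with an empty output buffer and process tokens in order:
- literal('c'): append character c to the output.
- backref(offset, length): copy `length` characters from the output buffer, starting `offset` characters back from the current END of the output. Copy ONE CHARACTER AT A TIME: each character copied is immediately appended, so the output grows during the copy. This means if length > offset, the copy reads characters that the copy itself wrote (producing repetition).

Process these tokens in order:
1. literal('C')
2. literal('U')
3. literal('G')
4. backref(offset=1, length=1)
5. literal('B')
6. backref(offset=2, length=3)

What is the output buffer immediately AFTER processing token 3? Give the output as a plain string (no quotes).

Answer: CUG

Derivation:
Token 1: literal('C'). Output: "C"
Token 2: literal('U'). Output: "CU"
Token 3: literal('G'). Output: "CUG"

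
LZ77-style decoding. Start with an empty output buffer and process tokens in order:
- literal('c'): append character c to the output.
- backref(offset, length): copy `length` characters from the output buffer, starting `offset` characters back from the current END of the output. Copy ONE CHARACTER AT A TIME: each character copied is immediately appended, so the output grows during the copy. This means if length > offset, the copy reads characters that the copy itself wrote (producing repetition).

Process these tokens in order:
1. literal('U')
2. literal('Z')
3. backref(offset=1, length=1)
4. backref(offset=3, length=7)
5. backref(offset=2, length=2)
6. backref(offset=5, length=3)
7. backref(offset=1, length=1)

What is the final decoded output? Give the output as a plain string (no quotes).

Answer: UZZUZZUZZUZUZZUU

Derivation:
Token 1: literal('U'). Output: "U"
Token 2: literal('Z'). Output: "UZ"
Token 3: backref(off=1, len=1). Copied 'Z' from pos 1. Output: "UZZ"
Token 4: backref(off=3, len=7) (overlapping!). Copied 'UZZUZZU' from pos 0. Output: "UZZUZZUZZU"
Token 5: backref(off=2, len=2). Copied 'ZU' from pos 8. Output: "UZZUZZUZZUZU"
Token 6: backref(off=5, len=3). Copied 'ZZU' from pos 7. Output: "UZZUZZUZZUZUZZU"
Token 7: backref(off=1, len=1). Copied 'U' from pos 14. Output: "UZZUZZUZZUZUZZUU"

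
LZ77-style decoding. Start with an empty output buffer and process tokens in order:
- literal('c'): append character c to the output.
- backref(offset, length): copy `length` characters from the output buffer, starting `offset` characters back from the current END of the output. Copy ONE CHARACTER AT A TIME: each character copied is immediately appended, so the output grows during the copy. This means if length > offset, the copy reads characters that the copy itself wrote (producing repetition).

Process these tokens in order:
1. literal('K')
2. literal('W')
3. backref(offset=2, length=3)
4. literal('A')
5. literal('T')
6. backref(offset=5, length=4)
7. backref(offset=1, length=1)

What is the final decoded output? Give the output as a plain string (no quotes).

Answer: KWKWKATKWKAA

Derivation:
Token 1: literal('K'). Output: "K"
Token 2: literal('W'). Output: "KW"
Token 3: backref(off=2, len=3) (overlapping!). Copied 'KWK' from pos 0. Output: "KWKWK"
Token 4: literal('A'). Output: "KWKWKA"
Token 5: literal('T'). Output: "KWKWKAT"
Token 6: backref(off=5, len=4). Copied 'KWKA' from pos 2. Output: "KWKWKATKWKA"
Token 7: backref(off=1, len=1). Copied 'A' from pos 10. Output: "KWKWKATKWKAA"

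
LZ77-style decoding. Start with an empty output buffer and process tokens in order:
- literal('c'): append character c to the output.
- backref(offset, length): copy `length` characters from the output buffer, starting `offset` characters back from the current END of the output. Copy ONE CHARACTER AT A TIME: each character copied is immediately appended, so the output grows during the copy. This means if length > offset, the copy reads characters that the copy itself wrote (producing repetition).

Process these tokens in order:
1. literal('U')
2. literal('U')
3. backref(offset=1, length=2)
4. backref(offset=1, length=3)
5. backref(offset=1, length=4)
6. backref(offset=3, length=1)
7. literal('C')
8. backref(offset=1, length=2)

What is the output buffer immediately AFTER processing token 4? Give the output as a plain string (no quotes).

Token 1: literal('U'). Output: "U"
Token 2: literal('U'). Output: "UU"
Token 3: backref(off=1, len=2) (overlapping!). Copied 'UU' from pos 1. Output: "UUUU"
Token 4: backref(off=1, len=3) (overlapping!). Copied 'UUU' from pos 3. Output: "UUUUUUU"

Answer: UUUUUUU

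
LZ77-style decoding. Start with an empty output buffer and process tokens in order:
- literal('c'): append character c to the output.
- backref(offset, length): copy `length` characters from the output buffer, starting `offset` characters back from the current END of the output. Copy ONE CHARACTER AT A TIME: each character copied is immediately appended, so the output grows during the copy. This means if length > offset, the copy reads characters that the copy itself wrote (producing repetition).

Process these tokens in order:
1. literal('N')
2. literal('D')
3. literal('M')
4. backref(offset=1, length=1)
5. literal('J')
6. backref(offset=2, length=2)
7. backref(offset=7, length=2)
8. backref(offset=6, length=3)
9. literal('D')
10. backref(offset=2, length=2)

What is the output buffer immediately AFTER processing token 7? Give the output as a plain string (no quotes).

Token 1: literal('N'). Output: "N"
Token 2: literal('D'). Output: "ND"
Token 3: literal('M'). Output: "NDM"
Token 4: backref(off=1, len=1). Copied 'M' from pos 2. Output: "NDMM"
Token 5: literal('J'). Output: "NDMMJ"
Token 6: backref(off=2, len=2). Copied 'MJ' from pos 3. Output: "NDMMJMJ"
Token 7: backref(off=7, len=2). Copied 'ND' from pos 0. Output: "NDMMJMJND"

Answer: NDMMJMJND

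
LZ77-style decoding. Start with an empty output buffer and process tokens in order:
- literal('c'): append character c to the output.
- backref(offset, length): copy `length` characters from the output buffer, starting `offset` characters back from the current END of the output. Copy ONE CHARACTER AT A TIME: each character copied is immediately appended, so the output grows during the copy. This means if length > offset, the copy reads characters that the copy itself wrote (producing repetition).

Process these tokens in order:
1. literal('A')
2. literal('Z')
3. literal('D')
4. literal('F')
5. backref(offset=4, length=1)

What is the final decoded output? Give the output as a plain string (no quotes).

Token 1: literal('A'). Output: "A"
Token 2: literal('Z'). Output: "AZ"
Token 3: literal('D'). Output: "AZD"
Token 4: literal('F'). Output: "AZDF"
Token 5: backref(off=4, len=1). Copied 'A' from pos 0. Output: "AZDFA"

Answer: AZDFA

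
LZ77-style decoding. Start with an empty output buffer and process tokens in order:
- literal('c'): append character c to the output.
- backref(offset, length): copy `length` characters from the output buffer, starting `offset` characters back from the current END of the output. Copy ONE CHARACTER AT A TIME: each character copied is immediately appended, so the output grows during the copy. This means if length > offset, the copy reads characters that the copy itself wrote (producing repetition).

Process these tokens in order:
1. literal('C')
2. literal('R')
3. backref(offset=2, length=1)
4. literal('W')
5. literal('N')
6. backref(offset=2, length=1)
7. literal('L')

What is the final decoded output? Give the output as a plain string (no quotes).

Answer: CRCWNWL

Derivation:
Token 1: literal('C'). Output: "C"
Token 2: literal('R'). Output: "CR"
Token 3: backref(off=2, len=1). Copied 'C' from pos 0. Output: "CRC"
Token 4: literal('W'). Output: "CRCW"
Token 5: literal('N'). Output: "CRCWN"
Token 6: backref(off=2, len=1). Copied 'W' from pos 3. Output: "CRCWNW"
Token 7: literal('L'). Output: "CRCWNWL"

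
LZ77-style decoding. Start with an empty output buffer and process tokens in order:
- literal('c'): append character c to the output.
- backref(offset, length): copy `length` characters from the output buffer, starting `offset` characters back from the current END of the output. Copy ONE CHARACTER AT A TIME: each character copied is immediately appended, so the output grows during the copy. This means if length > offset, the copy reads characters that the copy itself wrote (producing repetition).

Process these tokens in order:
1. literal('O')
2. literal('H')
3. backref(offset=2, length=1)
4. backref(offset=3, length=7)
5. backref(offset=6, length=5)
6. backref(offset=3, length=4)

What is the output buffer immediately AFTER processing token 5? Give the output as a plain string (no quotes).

Answer: OHOOHOOHOOHOOHO

Derivation:
Token 1: literal('O'). Output: "O"
Token 2: literal('H'). Output: "OH"
Token 3: backref(off=2, len=1). Copied 'O' from pos 0. Output: "OHO"
Token 4: backref(off=3, len=7) (overlapping!). Copied 'OHOOHOO' from pos 0. Output: "OHOOHOOHOO"
Token 5: backref(off=6, len=5). Copied 'HOOHO' from pos 4. Output: "OHOOHOOHOOHOOHO"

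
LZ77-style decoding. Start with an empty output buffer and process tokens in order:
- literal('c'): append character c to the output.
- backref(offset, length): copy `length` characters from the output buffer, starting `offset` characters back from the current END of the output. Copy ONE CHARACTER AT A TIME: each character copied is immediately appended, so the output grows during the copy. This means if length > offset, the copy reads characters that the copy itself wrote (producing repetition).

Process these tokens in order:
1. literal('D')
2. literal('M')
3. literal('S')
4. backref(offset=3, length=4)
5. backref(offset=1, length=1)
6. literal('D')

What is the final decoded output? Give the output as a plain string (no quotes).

Answer: DMSDMSDDD

Derivation:
Token 1: literal('D'). Output: "D"
Token 2: literal('M'). Output: "DM"
Token 3: literal('S'). Output: "DMS"
Token 4: backref(off=3, len=4) (overlapping!). Copied 'DMSD' from pos 0. Output: "DMSDMSD"
Token 5: backref(off=1, len=1). Copied 'D' from pos 6. Output: "DMSDMSDD"
Token 6: literal('D'). Output: "DMSDMSDDD"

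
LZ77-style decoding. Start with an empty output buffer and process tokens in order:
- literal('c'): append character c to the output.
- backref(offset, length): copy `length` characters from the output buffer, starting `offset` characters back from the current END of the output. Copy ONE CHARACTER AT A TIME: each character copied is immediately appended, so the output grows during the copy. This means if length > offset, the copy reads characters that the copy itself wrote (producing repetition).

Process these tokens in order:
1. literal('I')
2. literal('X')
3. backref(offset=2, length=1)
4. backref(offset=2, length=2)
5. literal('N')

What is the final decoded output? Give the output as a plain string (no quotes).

Answer: IXIXIN

Derivation:
Token 1: literal('I'). Output: "I"
Token 2: literal('X'). Output: "IX"
Token 3: backref(off=2, len=1). Copied 'I' from pos 0. Output: "IXI"
Token 4: backref(off=2, len=2). Copied 'XI' from pos 1. Output: "IXIXI"
Token 5: literal('N'). Output: "IXIXIN"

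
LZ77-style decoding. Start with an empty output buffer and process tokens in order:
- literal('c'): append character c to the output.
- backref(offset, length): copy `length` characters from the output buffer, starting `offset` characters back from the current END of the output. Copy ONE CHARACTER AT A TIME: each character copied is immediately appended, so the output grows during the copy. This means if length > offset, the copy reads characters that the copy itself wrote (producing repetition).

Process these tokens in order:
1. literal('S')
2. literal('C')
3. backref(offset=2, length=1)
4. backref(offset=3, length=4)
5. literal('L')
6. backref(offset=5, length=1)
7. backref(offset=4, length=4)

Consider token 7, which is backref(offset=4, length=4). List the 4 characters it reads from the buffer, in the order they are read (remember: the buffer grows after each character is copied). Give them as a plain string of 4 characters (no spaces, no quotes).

Token 1: literal('S'). Output: "S"
Token 2: literal('C'). Output: "SC"
Token 3: backref(off=2, len=1). Copied 'S' from pos 0. Output: "SCS"
Token 4: backref(off=3, len=4) (overlapping!). Copied 'SCSS' from pos 0. Output: "SCSSCSS"
Token 5: literal('L'). Output: "SCSSCSSL"
Token 6: backref(off=5, len=1). Copied 'S' from pos 3. Output: "SCSSCSSLS"
Token 7: backref(off=4, len=4). Buffer before: "SCSSCSSLS" (len 9)
  byte 1: read out[5]='S', append. Buffer now: "SCSSCSSLSS"
  byte 2: read out[6]='S', append. Buffer now: "SCSSCSSLSSS"
  byte 3: read out[7]='L', append. Buffer now: "SCSSCSSLSSSL"
  byte 4: read out[8]='S', append. Buffer now: "SCSSCSSLSSSLS"

Answer: SSLS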